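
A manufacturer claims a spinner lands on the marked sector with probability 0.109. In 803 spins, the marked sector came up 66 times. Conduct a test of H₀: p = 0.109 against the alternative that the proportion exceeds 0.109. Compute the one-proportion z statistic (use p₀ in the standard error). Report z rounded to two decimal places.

z = -2.44

p̂ = 66/803 = 0.0822.
Under H₀, SE = √(0.109·0.891/803) = √(0.000120945) = 0.0110.
z = (0.0822 − 0.109)/0.0110 = -0.0268/0.0110 = -2.44.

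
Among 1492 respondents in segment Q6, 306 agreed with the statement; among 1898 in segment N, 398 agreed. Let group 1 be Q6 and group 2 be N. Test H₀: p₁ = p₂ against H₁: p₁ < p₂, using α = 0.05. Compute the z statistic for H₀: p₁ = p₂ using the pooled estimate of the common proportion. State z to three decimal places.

p̂₁ = 306/1492 ≈ 0.20509, p̂₂ = 398/1898 ≈ 0.20969.
Pooled p̂ = (306+398)/(1492+1898) = 704/3390 = 0.20767.
SE = √(0.164543 × 0.00119711) = 0.01403.
z = (0.20509 − 0.20969)/0.01403 = -0.00460/0.01403 = -0.328.
p-value = P(Z < -0.328) ≈ 0.3715, so at α = 0.05 we fail to reject H₀.

z = -0.328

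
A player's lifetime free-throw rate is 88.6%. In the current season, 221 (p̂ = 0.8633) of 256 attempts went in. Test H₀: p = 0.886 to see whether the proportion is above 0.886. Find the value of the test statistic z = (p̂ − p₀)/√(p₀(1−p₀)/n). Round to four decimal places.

p̂ = 221/256 = 0.863281.
SE = √(p₀(1−p₀)/n) = √(0.101/256) = 0.019863.
z = (0.863281 − 0.886)/0.019863 = -0.022719/0.019863 = -1.1438.

z = -1.1438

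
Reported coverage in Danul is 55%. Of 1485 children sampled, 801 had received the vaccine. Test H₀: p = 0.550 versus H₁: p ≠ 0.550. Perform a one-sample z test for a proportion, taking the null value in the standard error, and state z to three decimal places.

z = -0.822

p̂ = 801/1485 = 0.53939.
SE = √(p₀(1−p₀)/n) = √(0.2475/1485) = 0.01291.
z = (0.53939 − 0.55)/0.01291 = -0.01061/0.01291 = -0.822.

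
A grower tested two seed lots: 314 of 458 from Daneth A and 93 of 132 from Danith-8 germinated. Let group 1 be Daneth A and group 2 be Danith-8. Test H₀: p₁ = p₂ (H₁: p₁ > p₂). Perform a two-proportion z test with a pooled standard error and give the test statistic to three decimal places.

p̂₁ = 314/458 = 0.68559, p̂₂ = 93/132 = 0.70455.
Pooled p̂ = (314+93)/(458+132) = 407/590 = 0.68983.
SE = √(0.213964 × 0.00975916) = 0.04570.
z = (0.68559 − 0.70455)/0.04570 = -0.01896/0.04570 = -0.415.

z = -0.415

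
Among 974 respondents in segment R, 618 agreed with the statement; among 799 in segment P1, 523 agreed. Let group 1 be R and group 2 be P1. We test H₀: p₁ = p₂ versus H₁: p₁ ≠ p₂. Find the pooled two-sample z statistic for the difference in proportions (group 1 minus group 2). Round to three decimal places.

z = -0.878

p̂₁ = 618/974 = 0.63450, p̂₂ = 523/799 = 0.65457.
Pooled p̂ = (618+523)/(974+799) = 1141/1773 = 0.64354.
SE = √(p̂(1−p̂)(1/n₁+1/n₂)) = √(0.64354·0.35646·0.00227826) = √(0.000522623) = 0.02286.
z = (0.63450 − 0.65457)/0.02286 = -0.02007/0.02286 = -0.878.
p-value = 2·P(Z > 0.878) ≈ 0.3800.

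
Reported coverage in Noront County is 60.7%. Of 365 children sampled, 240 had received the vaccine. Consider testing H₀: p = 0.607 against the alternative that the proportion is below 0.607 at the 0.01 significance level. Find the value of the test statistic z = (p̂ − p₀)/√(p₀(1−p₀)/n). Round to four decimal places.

z = 1.9767

p̂ = 240/365 ≈ 0.657534.
Under H₀, SE = √(0.607·0.393/365) = √(0.000653564) = 0.025565.
z = (0.657534 − 0.607)/0.025565 = 0.050534/0.025565 = 1.9767.
p-value = P(Z < 1.977) ≈ 0.9760; since p > α = 0.01, fail to reject H₀.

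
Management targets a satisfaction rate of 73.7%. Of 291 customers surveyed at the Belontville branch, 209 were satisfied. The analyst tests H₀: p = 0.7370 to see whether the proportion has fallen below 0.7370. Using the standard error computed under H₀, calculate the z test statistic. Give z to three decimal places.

z = -0.728

p̂ = 209/291 = 0.71821.
SE = √(p₀(1−p₀)/n) = √(0.19383/291) = 0.02581.
z = (0.71821 − 0.737)/0.02581 = -0.01879/0.02581 = -0.728.
p-value = P(Z < -0.728) ≈ 0.2333.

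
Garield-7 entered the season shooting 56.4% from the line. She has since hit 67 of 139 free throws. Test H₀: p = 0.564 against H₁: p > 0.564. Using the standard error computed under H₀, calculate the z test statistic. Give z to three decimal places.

p̂ = 67/139 ≈ 0.48201.
Standard error under H₀: √(0.564×0.436/139) = 0.04206.
z = (0.48201 − 0.564)/0.04206 = -0.08199/0.04206 = -1.949.

z = -1.949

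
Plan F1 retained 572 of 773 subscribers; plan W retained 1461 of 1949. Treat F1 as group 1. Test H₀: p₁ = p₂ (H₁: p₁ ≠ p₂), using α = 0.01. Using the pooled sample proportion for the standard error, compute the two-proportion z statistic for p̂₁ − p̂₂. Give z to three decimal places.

z = -0.522

p̂₁ = 572/773 ≈ 0.73997, p̂₂ = 1461/1949 ≈ 0.74962.
Pooled p̂ = (572+1461)/(773+1949) = 2033/2722 = 0.74688.
SE = √(0.189052 × 0.00180674) = 0.01848.
z = (0.73997 − 0.74962)/0.01848 = -0.00965/0.01848 = -0.522.
Two-sided p-value ≈ 2·Φ(−0.522) = 0.6019; since p > α = 0.01, fail to reject H₀.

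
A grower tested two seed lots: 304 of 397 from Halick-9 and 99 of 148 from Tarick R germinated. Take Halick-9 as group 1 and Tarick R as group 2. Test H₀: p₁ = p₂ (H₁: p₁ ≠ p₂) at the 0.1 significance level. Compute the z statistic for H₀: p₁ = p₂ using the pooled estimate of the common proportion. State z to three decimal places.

z = 2.290

p̂₁ = 304/397 ≈ 0.765743, p̂₂ = 99/148 ≈ 0.668919.
Pooled p̂ = (304+99)/(397+148) = 403/545 = 0.739450.
SE = √(p̂(1−p̂)(1/n₁+1/n₂)) = √(0.739450·0.260550·0.00927565) = √(0.00178708) = 0.042274.
z = (0.765743 − 0.668919)/0.042274 = 0.096824/0.042274 = 2.290.
Two-sided p-value ≈ 2·Φ(−2.290) = 0.0220. With α = 0.1, reject H₀.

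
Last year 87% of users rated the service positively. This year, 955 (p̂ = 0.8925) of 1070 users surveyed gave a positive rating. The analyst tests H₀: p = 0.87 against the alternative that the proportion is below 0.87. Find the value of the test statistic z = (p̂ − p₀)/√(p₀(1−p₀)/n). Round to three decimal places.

z = 2.191

p̂ = 955/1070 ≈ 0.89252.
Under H₀, SE = √(0.87·0.13/1070) = √(0.000105701) = 0.01028.
z = (0.89252 − 0.87)/0.01028 = 0.02252/0.01028 = 2.191.
p-value = P(Z < 2.191) ≈ 0.9858.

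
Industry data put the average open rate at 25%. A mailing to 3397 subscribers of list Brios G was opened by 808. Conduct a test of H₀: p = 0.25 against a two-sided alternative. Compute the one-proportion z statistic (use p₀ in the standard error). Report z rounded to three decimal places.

p̂ = 808/3397 = 0.23786.
Under H₀, SE = √(0.25·0.75/3397) = √(5.51958e-05) = 0.00743.
z = (0.23786 − 0.25)/0.00743 = -0.01214/0.00743 = -1.634.
Two-sided p-value ≈ 2·Φ(−1.634) = 0.1022.

z = -1.634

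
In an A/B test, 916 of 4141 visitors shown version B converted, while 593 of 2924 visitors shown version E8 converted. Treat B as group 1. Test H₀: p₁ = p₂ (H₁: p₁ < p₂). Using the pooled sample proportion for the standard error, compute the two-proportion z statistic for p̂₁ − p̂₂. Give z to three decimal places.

p̂₁ = 916/4141 ≈ 0.221203, p̂₂ = 593/2924 ≈ 0.202804.
Pooled p̂ = (916+593)/(4141+2924) = 1509/7065 = 0.213588.
SE = √(p̂(1−p̂)(1/n₁+1/n₂)) = √(0.213588·0.786412·0.000583485) = √(9.80069e-05) = 0.009900.
z = (0.221203 − 0.202804)/0.009900 = 0.018399/0.009900 = 1.858.
p-value = P(Z < 1.858) ≈ 0.9684.

z = 1.858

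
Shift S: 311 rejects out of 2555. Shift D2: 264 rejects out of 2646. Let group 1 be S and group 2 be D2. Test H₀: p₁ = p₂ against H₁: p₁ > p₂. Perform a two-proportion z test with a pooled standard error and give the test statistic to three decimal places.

z = 2.524

p̂₁ = 311/2555 ≈ 0.1217221, p̂₂ = 264/2646 ≈ 0.0997732.
Pooled p̂ = (311+264)/(2555+2646) = 575/5201 = 0.1105557.
SE = √(p̂(1−p̂)(1/n₁+1/n₂)) = √(0.1105557·0.8894443·0.000769318) = √(7.56495e-05) = 0.0086977.
z = (0.1217221 − 0.0997732)/0.0086977 = 0.0219489/0.0086977 = 2.524.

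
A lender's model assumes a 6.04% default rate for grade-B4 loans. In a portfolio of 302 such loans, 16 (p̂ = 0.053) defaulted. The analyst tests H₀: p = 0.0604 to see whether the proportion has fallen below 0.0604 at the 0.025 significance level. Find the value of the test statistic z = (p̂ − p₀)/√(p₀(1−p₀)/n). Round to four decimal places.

z = -0.5413

p̂ = 16/302 ≈ 0.052980.
Under H₀, SE = √(0.0604·0.9396/302) = √(0.00018792) = 0.013708.
z = (0.052980 − 0.0604)/0.013708 = -0.007420/0.013708 = -0.5413.
p-value = P(Z < -0.541) ≈ 0.2942; since p > α = 0.025, fail to reject H₀.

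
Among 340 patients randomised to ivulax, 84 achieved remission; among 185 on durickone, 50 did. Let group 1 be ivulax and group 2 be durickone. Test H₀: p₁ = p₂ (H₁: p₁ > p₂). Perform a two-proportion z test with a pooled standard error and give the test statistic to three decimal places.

z = -0.583

p̂₁ = 84/340 ≈ 0.24706, p̂₂ = 50/185 ≈ 0.27027.
Pooled p̂ = (84+50)/(340+185) = 134/525 = 0.25524.
SE = √(0.190092 × 0.00834658) = 0.03983.
z = (0.24706 − 0.27027)/0.03983 = -0.02321/0.03983 = -0.583.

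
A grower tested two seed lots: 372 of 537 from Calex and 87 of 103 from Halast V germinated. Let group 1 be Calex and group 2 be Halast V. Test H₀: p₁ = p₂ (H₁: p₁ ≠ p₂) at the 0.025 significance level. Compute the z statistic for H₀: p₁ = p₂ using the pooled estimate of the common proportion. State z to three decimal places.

p̂₁ = 372/537 ≈ 0.69274, p̂₂ = 87/103 ≈ 0.84466.
Pooled p̂ = (372+87)/(537+103) = 459/640 = 0.71719.
SE = √(0.20283 × 0.0115709) = 0.04845.
z = (0.69274 − 0.84466)/0.04845 = -0.15192/0.04845 = -3.136.
Two-sided p-value ≈ 2·Φ(−3.136) = 0.0017. With α = 0.025, reject H₀.

z = -3.136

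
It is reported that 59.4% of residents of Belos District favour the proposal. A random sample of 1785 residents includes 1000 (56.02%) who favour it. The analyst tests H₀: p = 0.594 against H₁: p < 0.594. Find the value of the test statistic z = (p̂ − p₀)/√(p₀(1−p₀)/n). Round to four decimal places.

z = -2.9058

p̂ = 1000/1785 = 0.5602241.
Standard error under H₀: √(0.594×0.406/1785) = 0.0116235.
z = (0.5602241 − 0.594)/0.0116235 = -0.0337759/0.0116235 = -2.9058.
p-value = P(Z < -2.906) ≈ 0.0018.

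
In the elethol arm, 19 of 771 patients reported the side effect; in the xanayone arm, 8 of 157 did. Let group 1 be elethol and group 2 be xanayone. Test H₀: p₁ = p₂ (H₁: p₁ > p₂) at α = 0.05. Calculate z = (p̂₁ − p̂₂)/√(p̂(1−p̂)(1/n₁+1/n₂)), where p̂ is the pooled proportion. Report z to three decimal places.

z = -1.788

p̂₁ = 19/771 = 0.02464, p̂₂ = 8/157 = 0.05096.
Pooled p̂ = (19+8)/(771+157) = 27/928 = 0.02909.
SE = √(0.0282483 × 0.00766644) = 0.01472.
z = (0.02464 − 0.05096)/0.01472 = -0.02632/0.01472 = -1.788.
p-value = P(Z > -1.788) ≈ 0.9631, so at α = 0.05 we fail to reject H₀.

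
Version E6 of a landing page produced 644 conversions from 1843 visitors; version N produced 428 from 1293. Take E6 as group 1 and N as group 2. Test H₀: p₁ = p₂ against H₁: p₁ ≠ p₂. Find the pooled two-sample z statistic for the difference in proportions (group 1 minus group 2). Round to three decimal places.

p̂₁ = 644/1843 ≈ 0.34943, p̂₂ = 428/1293 ≈ 0.33101.
Pooled p̂ = (644+428)/(1843+1293) = 1072/3136 = 0.34184.
SE = √(p̂(1−p̂)(1/n₁+1/n₂)) = √(0.34184·0.65816·0.00131599) = √(0.000296077) = 0.01721.
z = (0.34943 − 0.33101)/0.01721 = 0.01842/0.01721 = 1.070.

z = 1.070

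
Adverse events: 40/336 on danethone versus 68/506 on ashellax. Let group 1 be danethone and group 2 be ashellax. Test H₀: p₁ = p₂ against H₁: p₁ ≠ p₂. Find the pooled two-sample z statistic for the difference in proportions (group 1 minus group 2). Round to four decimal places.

z = -0.6519

p̂₁ = 40/336 = 0.1190476, p̂₂ = 68/506 = 0.1343874.
Pooled p̂ = (40+68)/(336+506) = 108/842 = 0.1282660.
SE = √(p̂(1−p̂)(1/n₁+1/n₂)) = √(0.1282660·0.8717340·0.00495248) = √(0.000553755) = 0.0235320.
z = (0.1190476 − 0.1343874)/0.0235320 = -0.0153398/0.0235320 = -0.6519.
Two-sided p-value ≈ 2·Φ(−0.652) = 0.5145.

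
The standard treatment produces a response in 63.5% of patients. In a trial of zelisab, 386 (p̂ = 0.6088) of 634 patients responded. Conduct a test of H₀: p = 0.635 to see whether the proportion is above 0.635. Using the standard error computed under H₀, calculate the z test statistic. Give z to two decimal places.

z = -1.37

p̂ = 386/634 ≈ 0.6088.
SE = √(p₀(1−p₀)/n) = √(0.23178/634) = 0.0191.
z = (0.6088 − 0.635)/0.0191 = -0.0262/0.0191 = -1.37.
p-value = P(Z > -1.369) ≈ 0.9144.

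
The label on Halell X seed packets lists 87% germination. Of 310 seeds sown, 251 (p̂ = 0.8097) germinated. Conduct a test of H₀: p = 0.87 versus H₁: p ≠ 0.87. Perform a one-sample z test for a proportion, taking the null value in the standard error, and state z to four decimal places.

p̂ = 251/310 = 0.809677.
SE = √(p₀(1−p₀)/n) = √(0.1131/310) = 0.019101.
z = (0.809677 − 0.87)/0.019101 = -0.060323/0.019101 = -3.1581.
Two-sided p-value ≈ 2·Φ(−3.158) = 0.0016.

z = -3.1581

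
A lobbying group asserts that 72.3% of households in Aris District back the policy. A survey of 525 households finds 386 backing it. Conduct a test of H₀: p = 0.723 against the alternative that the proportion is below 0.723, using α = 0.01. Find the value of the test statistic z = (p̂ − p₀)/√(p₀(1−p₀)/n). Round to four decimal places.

z = 0.6266

p̂ = 386/525 ≈ 0.735238.
Standard error under H₀: √(0.723×0.277/525) = 0.019531.
z = (0.735238 − 0.723)/0.019531 = 0.012238/0.019531 = 0.6266.
p-value = P(Z < 0.627) ≈ 0.7345. With α = 0.01, fail to reject H₀.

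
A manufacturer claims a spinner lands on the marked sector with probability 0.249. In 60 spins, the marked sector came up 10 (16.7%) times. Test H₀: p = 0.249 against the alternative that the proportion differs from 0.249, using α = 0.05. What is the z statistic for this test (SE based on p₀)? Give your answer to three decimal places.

z = -1.475

p̂ = 10/60 = 0.16667.
Under H₀, SE = √(0.249·0.751/60) = √(0.00311665) = 0.05583.
z = (0.16667 − 0.249)/0.05583 = -0.08233/0.05583 = -1.475.
Two-sided p-value ≈ 2·Φ(−1.475) = 0.1403; since p > α = 0.05, fail to reject H₀.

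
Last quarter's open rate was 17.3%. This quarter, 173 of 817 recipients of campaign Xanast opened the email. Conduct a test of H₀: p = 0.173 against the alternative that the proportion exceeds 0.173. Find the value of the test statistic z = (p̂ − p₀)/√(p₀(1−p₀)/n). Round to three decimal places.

p̂ = 173/817 = 0.211750.
Under H₀, SE = √(0.173·0.827/817) = √(0.000175118) = 0.013233.
z = (0.211750 − 0.173)/0.013233 = 0.038750/0.013233 = 2.928.
p-value = P(Z > 2.928) ≈ 0.0017.

z = 2.928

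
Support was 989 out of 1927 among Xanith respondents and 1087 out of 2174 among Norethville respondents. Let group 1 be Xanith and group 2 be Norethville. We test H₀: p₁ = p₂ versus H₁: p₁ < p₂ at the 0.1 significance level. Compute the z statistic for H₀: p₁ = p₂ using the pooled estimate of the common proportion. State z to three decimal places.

p̂₁ = 989/1927 = 0.51323, p̂₂ = 1087/2174 = 0.50000.
Pooled p̂ = (989+1087)/(1927+2174) = 2076/4101 = 0.50622.
SE = √(p̂(1−p̂)(1/n₁+1/n₂)) = √(0.50622·0.49378·0.000978923) = √(0.000244693) = 0.01564.
z = (0.51323 − 0.50000)/0.01564 = 0.01323/0.01564 = 0.846.
p-value = P(Z < 0.846) ≈ 0.8012; since p > α = 0.1, fail to reject H₀.

z = 0.846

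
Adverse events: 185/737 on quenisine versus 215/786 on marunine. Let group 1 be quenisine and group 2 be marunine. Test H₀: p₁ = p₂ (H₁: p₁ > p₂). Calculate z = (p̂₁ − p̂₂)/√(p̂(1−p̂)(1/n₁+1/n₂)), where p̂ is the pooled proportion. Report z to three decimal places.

p̂₁ = 185/737 = 0.25102, p̂₂ = 215/786 = 0.27354.
Pooled p̂ = (185+215)/(737+786) = 400/1523 = 0.26264.
SE = √(0.19366 × 0.00262912) = 0.02256.
z = (0.25102 − 0.27354)/0.02256 = -0.02252/0.02256 = -0.998.
p-value = P(Z > -0.998) ≈ 0.8409.

z = -0.998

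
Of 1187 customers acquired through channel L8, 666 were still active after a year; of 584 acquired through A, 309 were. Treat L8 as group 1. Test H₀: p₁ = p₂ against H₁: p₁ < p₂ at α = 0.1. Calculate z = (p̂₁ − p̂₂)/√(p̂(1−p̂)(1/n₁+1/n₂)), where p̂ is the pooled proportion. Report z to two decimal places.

p̂₁ = 666/1187 = 0.5611, p̂₂ = 309/584 = 0.5291.
Pooled p̂ = (666+309)/(1187+584) = 975/1771 = 0.5505.
SE = √(p̂(1−p̂)(1/n₁+1/n₂)) = √(0.5505·0.4495·0.00255479) = √(0.000632172) = 0.0251.
z = (0.5611 − 0.5291)/0.0251 = 0.0320/0.0251 = 1.27.
p-value = P(Z < 1.271) ≈ 0.8982, so at α = 0.1 we fail to reject H₀.

z = 1.27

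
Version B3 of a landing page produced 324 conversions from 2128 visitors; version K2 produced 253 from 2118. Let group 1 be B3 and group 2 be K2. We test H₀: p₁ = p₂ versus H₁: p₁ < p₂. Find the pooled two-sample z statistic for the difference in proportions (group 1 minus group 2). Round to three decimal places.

p̂₁ = 324/2128 = 0.15226, p̂₂ = 253/2118 = 0.11945.
Pooled p̂ = (324+253)/(2128+2118) = 577/4246 = 0.13589.
SE = √(p̂(1−p̂)(1/n₁+1/n₂)) = √(0.13589·0.86411·0.000942068) = √(0.000110623) = 0.01052.
z = (0.15226 − 0.11945)/0.01052 = 0.03281/0.01052 = 3.119.
p-value = P(Z < 3.119) ≈ 0.9991.

z = 3.119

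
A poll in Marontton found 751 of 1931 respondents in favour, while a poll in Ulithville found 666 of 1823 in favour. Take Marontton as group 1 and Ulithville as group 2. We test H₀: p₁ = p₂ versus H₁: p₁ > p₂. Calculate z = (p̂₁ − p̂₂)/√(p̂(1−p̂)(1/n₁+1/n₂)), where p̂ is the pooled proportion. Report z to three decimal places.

z = 1.490

p̂₁ = 751/1931 = 0.38892, p̂₂ = 666/1823 = 0.36533.
Pooled p̂ = (751+666)/(1931+1823) = 1417/3754 = 0.37746.
SE = √(0.234985 × 0.00106641) = 0.01583.
z = (0.38892 − 0.36533)/0.01583 = 0.02359/0.01583 = 1.490.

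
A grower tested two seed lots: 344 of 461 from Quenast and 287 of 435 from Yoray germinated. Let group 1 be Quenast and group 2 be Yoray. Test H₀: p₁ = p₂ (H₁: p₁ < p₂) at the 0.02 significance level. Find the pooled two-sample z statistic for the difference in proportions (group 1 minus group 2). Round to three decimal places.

p̂₁ = 344/461 ≈ 0.74620, p̂₂ = 287/435 ≈ 0.65977.
Pooled p̂ = (344+287)/(461+435) = 631/896 = 0.70424.
SE = √(p̂(1−p̂)(1/n₁+1/n₂)) = √(0.70424·0.29576·0.00446805) = √(0.00093063) = 0.03051.
z = (0.74620 − 0.65977)/0.03051 = 0.08643/0.03051 = 2.833.
p-value = P(Z < 2.833) ≈ 0.9977; since p > α = 0.02, fail to reject H₀.

z = 2.833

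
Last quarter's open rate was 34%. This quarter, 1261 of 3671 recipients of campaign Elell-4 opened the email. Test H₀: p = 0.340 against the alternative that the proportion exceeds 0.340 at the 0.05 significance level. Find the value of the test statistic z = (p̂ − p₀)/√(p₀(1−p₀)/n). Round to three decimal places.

p̂ = 1261/3671 = 0.34350.
SE = √(p₀(1−p₀)/n) = √(0.2244/3671) = 0.00782.
z = (0.34350 − 0.34)/0.00782 = 0.00350/0.00782 = 0.448.
p-value = P(Z > 0.448) ≈ 0.3271; since p > α = 0.05, fail to reject H₀.

z = 0.448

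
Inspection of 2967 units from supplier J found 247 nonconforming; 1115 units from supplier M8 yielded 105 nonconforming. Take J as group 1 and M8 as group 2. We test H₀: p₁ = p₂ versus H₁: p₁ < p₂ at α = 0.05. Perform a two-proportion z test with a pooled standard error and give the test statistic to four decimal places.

p̂₁ = 247/2967 ≈ 0.083249, p̂₂ = 105/1115 ≈ 0.094170.
Pooled p̂ = (247+105)/(2967+1115) = 352/4082 = 0.086232.
SE = √(0.0787962 × 0.0012339) = 0.009860.
z = (0.083249 − 0.094170)/0.009860 = -0.010921/0.009860 = -1.1076.
p-value = P(Z < -1.108) ≈ 0.1340; since p > α = 0.05, fail to reject H₀.

z = -1.1076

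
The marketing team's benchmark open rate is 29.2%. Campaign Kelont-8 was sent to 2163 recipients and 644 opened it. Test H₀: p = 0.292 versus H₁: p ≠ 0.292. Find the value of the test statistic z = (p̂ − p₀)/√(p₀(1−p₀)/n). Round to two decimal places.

z = 0.59

p̂ = 644/2163 = 0.29773.
Standard error under H₀: √(0.292×0.708/2163) = 0.00978.
z = (0.29773 − 0.292)/0.00978 = 0.00573/0.00978 = 0.59.
p-value = 2·P(Z > 0.587) ≈ 0.5575.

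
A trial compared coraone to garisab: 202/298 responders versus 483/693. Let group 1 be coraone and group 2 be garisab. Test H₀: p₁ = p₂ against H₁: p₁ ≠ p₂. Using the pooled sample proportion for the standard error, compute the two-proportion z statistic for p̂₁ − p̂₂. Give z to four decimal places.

p̂₁ = 202/298 = 0.677852, p̂₂ = 483/693 = 0.696970.
Pooled p̂ = (202+483)/(298+693) = 685/991 = 0.691221.
SE = √(p̂(1−p̂)(1/n₁+1/n₂)) = √(0.691221·0.308779·0.00479871) = √(0.00102421) = 0.032003.
z = (0.677852 − 0.696970)/0.032003 = -0.019118/0.032003 = -0.5974.

z = -0.5974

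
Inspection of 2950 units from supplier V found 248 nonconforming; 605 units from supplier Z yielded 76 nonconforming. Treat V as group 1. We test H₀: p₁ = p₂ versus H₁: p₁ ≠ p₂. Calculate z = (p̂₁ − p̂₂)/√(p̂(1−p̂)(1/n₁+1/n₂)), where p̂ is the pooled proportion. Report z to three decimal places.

p̂₁ = 248/2950 ≈ 0.084068, p̂₂ = 76/605 ≈ 0.125620.
Pooled p̂ = (248+76)/(2950+605) = 324/3555 = 0.091139.
SE = √(0.0828329 × 0.00199188) = 0.012845.
z = (0.084068 − 0.125620)/0.012845 = -0.041552/0.012845 = -3.235.
p-value = 2·P(Z > 3.235) ≈ 0.0012.

z = -3.235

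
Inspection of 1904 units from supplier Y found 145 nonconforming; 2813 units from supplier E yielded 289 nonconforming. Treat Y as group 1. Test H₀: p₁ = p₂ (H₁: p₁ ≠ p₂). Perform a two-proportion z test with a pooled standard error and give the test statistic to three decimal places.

p̂₁ = 145/1904 = 0.076155, p̂₂ = 289/2813 = 0.102737.
Pooled p̂ = (145+289)/(1904+2813) = 434/4717 = 0.092008.
SE = √(p̂(1−p̂)(1/n₁+1/n₂)) = √(0.092008·0.907992·0.000880702) = √(7.35758e-05) = 0.008578.
z = (0.076155 − 0.102737)/0.008578 = -0.026582/0.008578 = -3.099.

z = -3.099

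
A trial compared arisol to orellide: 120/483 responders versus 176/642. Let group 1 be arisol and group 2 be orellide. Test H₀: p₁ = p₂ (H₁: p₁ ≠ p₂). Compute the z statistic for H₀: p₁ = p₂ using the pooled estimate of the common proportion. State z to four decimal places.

z = -0.9689

p̂₁ = 120/483 = 0.248447, p̂₂ = 176/642 = 0.274143.
Pooled p̂ = (120+176)/(483+642) = 296/1125 = 0.263111.
SE = √(0.193884 × 0.00362803) = 0.026522.
z = (0.248447 − 0.274143)/0.026522 = -0.025696/0.026522 = -0.9689.
Two-sided p-value ≈ 2·Φ(−0.969) = 0.3326.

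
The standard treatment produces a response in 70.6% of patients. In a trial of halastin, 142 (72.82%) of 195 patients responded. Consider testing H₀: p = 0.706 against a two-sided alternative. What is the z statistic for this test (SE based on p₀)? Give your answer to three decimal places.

z = 0.681

p̂ = 142/195 = 0.72821.
Under H₀, SE = √(0.706·0.294/195) = √(0.00106443) = 0.03263.
z = (0.72821 − 0.706)/0.03263 = 0.02221/0.03263 = 0.681.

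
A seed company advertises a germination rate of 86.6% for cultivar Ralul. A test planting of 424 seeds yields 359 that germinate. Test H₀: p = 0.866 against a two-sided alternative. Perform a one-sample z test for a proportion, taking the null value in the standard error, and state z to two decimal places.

z = -1.17

p̂ = 359/424 ≈ 0.8467.
Standard error under H₀: √(0.866×0.134/424) = 0.0165.
z = (0.8467 − 0.866)/0.0165 = -0.0193/0.0165 = -1.17.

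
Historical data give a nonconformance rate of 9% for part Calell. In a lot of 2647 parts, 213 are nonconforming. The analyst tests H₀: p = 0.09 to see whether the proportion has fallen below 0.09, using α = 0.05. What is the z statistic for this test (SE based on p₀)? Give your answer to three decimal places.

z = -1.714

p̂ = 213/2647 ≈ 0.08047.
Under H₀, SE = √(0.09·0.91/2647) = √(3.09407e-05) = 0.00556.
z = (0.08047 − 0.09)/0.00556 = -0.00953/0.00556 = -1.714.
p-value = P(Z < -1.714) ≈ 0.0433, so at α = 0.05 we reject H₀.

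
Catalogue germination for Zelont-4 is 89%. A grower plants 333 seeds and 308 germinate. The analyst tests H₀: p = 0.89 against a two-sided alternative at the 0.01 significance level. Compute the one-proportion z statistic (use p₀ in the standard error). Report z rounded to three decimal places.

p̂ = 308/333 ≈ 0.924925.
SE = √(p₀(1−p₀)/n) = √(0.0979/333) = 0.017146.
z = (0.924925 − 0.89)/0.017146 = 0.034925/0.017146 = 2.037.
Two-sided p-value ≈ 2·Φ(−2.037) = 0.0417; since p > α = 0.01, fail to reject H₀.

z = 2.037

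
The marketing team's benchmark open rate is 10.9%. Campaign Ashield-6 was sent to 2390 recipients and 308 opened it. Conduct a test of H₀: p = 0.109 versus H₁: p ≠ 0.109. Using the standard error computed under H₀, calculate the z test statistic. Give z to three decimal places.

p̂ = 308/2390 = 0.128870.
SE = √(p₀(1−p₀)/n) = √(0.097119/2390) = 0.006375.
z = (0.128870 − 0.109)/0.006375 = 0.019870/0.006375 = 3.117.

z = 3.117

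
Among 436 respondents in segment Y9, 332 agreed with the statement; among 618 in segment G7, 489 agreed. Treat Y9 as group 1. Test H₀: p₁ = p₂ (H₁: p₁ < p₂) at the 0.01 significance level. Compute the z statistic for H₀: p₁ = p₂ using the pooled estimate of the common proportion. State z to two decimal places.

z = -1.15

p̂₁ = 332/436 ≈ 0.7615, p̂₂ = 489/618 ≈ 0.7913.
Pooled p̂ = (332+489)/(436+618) = 821/1054 = 0.7789.
SE = √(p̂(1−p̂)(1/n₁+1/n₂)) = √(0.7789·0.2211·0.0039117) = √(0.000673571) = 0.0260.
z = (0.7615 − 0.7913)/0.0260 = -0.0298/0.0260 = -1.15.
p-value = P(Z < -1.148) ≈ 0.1255; since p > α = 0.01, fail to reject H₀.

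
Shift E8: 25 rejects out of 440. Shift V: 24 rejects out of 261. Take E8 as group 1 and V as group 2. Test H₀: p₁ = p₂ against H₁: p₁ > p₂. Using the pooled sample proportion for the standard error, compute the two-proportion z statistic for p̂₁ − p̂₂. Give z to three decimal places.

z = -1.764

p̂₁ = 25/440 ≈ 0.05682, p̂₂ = 24/261 ≈ 0.09195.
Pooled p̂ = (25+24)/(440+261) = 49/701 = 0.06990.
SE = √(p̂(1−p̂)(1/n₁+1/n₂)) = √(0.06990·0.93010·0.00610414) = √(0.000396856) = 0.01992.
z = (0.05682 − 0.09195)/0.01992 = -0.03513/0.01992 = -1.764.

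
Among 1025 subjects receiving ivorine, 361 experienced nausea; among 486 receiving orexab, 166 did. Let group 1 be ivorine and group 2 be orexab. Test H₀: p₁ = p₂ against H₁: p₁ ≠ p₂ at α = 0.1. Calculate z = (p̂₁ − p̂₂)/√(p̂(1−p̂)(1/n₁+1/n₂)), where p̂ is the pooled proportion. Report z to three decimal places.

z = 0.405

p̂₁ = 361/1025 ≈ 0.35220, p̂₂ = 166/486 ≈ 0.34156.
Pooled p̂ = (361+166)/(1025+486) = 527/1511 = 0.34878.
SE = √(p̂(1−p̂)(1/n₁+1/n₂)) = √(0.34878·0.65122·0.00303322) = √(0.00068894) = 0.02625.
z = (0.35220 − 0.34156)/0.02625 = 0.01064/0.02625 = 0.405.
Two-sided p-value ≈ 2·Φ(−0.405) = 0.6854. With α = 0.1, fail to reject H₀.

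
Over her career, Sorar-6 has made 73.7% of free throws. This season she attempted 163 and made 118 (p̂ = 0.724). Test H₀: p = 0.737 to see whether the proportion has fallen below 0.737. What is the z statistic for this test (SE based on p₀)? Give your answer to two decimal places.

z = -0.38

p̂ = 118/163 = 0.7239.
SE = √(p₀(1−p₀)/n) = √(0.19383/163) = 0.0345.
z = (0.7239 − 0.737)/0.0345 = -0.0131/0.0345 = -0.38.
p-value = P(Z < -0.379) ≈ 0.3523.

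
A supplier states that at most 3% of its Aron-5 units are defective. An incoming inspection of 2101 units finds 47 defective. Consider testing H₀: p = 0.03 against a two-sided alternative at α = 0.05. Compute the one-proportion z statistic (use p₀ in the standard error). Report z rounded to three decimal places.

z = -2.050

p̂ = 47/2101 = 0.022370.
SE = √(p₀(1−p₀)/n) = √(0.0291/2101) = 0.003722.
z = (0.022370 − 0.03)/0.003722 = -0.007630/0.003722 = -2.050.
Two-sided p-value ≈ 2·Φ(−2.050) = 0.0404, so at α = 0.05 we reject H₀.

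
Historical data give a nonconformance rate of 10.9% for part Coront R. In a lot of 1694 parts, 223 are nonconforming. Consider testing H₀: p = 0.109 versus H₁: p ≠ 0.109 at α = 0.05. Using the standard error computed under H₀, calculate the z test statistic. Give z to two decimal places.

p̂ = 223/1694 = 0.13164.
Under H₀, SE = √(0.109·0.891/1694) = √(5.73312e-05) = 0.00757.
z = (0.13164 − 0.109)/0.00757 = 0.02264/0.00757 = 2.99.
Two-sided p-value ≈ 2·Φ(−2.990) = 0.0028, so at α = 0.05 we reject H₀.

z = 2.99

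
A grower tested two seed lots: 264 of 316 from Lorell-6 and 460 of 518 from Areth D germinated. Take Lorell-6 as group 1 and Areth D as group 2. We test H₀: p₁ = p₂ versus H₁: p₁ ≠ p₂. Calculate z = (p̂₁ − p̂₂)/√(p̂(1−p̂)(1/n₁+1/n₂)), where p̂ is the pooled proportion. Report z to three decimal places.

p̂₁ = 264/316 ≈ 0.835443, p̂₂ = 460/518 ≈ 0.888031.
Pooled p̂ = (264+460)/(316+518) = 724/834 = 0.868106.
SE = √(0.114498 × 0.00509506) = 0.024153.
z = (0.835443 − 0.888031)/0.024153 = -0.052588/0.024153 = -2.177.

z = -2.177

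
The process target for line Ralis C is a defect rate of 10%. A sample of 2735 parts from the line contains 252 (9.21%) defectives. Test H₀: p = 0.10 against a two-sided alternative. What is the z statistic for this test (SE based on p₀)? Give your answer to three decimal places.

p̂ = 252/2735 ≈ 0.092139.
Under H₀, SE = √(0.1·0.9/2735) = √(3.29068e-05) = 0.005736.
z = (0.092139 − 0.1)/0.005736 = -0.007861/0.005736 = -1.370.
Two-sided p-value ≈ 2·Φ(−1.370) = 0.1706.

z = -1.370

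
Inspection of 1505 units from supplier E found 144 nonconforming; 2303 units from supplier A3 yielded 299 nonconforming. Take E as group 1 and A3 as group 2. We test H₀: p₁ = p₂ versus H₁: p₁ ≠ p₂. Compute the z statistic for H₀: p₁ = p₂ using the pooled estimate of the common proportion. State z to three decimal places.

z = -3.213

p̂₁ = 144/1505 = 0.09568, p̂₂ = 299/2303 = 0.12983.
Pooled p̂ = (144+299)/(1505+2303) = 443/3808 = 0.11633.
SE = √(p̂(1−p̂)(1/n₁+1/n₂)) = √(0.11633·0.88367·0.00109867) = √(0.000112944) = 0.01063.
z = (0.09568 − 0.12983)/0.01063 = -0.03415/0.01063 = -3.213.
p-value = 2·P(Z > 3.213) ≈ 0.0013.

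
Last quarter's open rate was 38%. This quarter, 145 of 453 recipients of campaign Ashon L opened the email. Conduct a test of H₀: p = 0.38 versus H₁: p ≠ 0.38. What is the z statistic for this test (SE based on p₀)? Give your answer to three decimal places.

p̂ = 145/453 = 0.320088.
Standard error under H₀: √(0.38×0.62/453) = 0.022805.
z = (0.320088 − 0.38)/0.022805 = -0.059912/0.022805 = -2.627.
p-value = 2·P(Z > 2.627) ≈ 0.0086.

z = -2.627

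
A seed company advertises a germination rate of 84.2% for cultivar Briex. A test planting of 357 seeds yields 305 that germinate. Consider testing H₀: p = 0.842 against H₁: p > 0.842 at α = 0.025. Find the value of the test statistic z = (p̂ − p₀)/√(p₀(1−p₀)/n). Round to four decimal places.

p̂ = 305/357 = 0.854342.
Under H₀, SE = √(0.842·0.158/357) = √(0.00037265) = 0.019304.
z = (0.854342 − 0.842)/0.019304 = 0.012342/0.019304 = 0.6393.
p-value = P(Z > 0.639) ≈ 0.2613; since p > α = 0.025, fail to reject H₀.

z = 0.6393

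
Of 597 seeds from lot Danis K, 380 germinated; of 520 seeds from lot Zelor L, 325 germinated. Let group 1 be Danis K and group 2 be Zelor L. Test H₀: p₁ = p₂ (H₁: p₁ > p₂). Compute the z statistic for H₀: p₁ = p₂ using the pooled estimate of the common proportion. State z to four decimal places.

z = 0.3979

p̂₁ = 380/597 ≈ 0.636516, p̂₂ = 325/520 ≈ 0.625000.
Pooled p̂ = (380+325)/(597+520) = 705/1117 = 0.631155.
SE = √(0.232798 × 0.00359812) = 0.028942.
z = (0.636516 − 0.625000)/0.028942 = 0.011516/0.028942 = 0.3979.
p-value = P(Z > 0.398) ≈ 0.3454.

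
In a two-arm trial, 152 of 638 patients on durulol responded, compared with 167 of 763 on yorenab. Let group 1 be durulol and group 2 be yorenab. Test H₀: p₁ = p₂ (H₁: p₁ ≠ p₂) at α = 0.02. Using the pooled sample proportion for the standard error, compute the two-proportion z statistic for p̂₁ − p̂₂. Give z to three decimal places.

p̂₁ = 152/638 ≈ 0.23824, p̂₂ = 167/763 ≈ 0.21887.
Pooled p̂ = (152+167)/(638+763) = 319/1401 = 0.22769.
SE = √(0.17585 × 0.00287801) = 0.02250.
z = (0.23824 − 0.21887)/0.02250 = 0.01937/0.02250 = 0.861.
p-value = 2·P(Z > 0.861) ≈ 0.3892; since p > α = 0.02, fail to reject H₀.

z = 0.861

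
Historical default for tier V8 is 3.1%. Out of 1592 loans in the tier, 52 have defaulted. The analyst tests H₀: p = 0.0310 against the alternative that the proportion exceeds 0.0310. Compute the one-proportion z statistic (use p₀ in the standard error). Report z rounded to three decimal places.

p̂ = 52/1592 = 0.032663.
Under H₀, SE = √(0.031·0.969/1592) = √(1.88687e-05) = 0.004344.
z = (0.032663 − 0.031)/0.004344 = 0.001663/0.004344 = 0.383.

z = 0.383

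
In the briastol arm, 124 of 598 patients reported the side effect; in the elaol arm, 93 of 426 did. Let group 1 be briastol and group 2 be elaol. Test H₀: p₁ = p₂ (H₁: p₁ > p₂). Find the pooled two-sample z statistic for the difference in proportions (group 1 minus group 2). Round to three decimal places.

z = -0.423

p̂₁ = 124/598 = 0.20736, p̂₂ = 93/426 = 0.21831.
Pooled p̂ = (124+93)/(598+426) = 217/1024 = 0.21191.
SE = √(p̂(1−p̂)(1/n₁+1/n₂)) = √(0.21191·0.78809·0.00401966) = √(0.000671309) = 0.02591.
z = (0.20736 − 0.21831)/0.02591 = -0.01095/0.02591 = -0.423.
p-value = P(Z > -0.423) ≈ 0.6637.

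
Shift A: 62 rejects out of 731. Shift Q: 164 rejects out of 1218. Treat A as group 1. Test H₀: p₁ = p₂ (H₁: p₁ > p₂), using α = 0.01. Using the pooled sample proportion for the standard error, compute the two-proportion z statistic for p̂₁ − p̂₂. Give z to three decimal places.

z = -3.327

p̂₁ = 62/731 = 0.084815, p̂₂ = 164/1218 = 0.134647.
Pooled p̂ = (62+164)/(731+1218) = 226/1949 = 0.115957.
SE = √(0.102511 × 0.00218901) = 0.014980.
z = (0.084815 − 0.134647)/0.014980 = -0.049832/0.014980 = -3.327.
p-value = P(Z > -3.327) ≈ 0.9996. With α = 0.01, fail to reject H₀.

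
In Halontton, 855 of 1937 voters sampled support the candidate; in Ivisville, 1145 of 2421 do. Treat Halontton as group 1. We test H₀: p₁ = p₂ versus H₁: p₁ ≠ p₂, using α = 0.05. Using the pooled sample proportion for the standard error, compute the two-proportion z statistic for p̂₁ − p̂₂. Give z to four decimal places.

p̂₁ = 855/1937 = 0.441404, p̂₂ = 1145/2421 = 0.472945.
Pooled p̂ = (855+1145)/(1937+2421) = 2000/4358 = 0.458926.
SE = √(p̂(1−p̂)(1/n₁+1/n₂)) = √(0.458926·0.541074·0.000929315) = √(0.000230761) = 0.015191.
z = (0.441404 − 0.472945)/0.015191 = -0.031541/0.015191 = -2.0763.
Two-sided p-value ≈ 2·Φ(−2.076) = 0.0379, so at α = 0.05 we reject H₀.

z = -2.0763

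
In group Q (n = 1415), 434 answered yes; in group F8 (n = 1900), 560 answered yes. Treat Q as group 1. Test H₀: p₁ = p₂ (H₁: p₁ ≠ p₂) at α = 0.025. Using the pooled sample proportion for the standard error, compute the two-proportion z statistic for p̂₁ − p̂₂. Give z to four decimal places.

p̂₁ = 434/1415 = 0.306714, p̂₂ = 560/1900 = 0.294737.
Pooled p̂ = (434+560)/(1415+1900) = 994/3315 = 0.299849.
SE = √(p̂(1−p̂)(1/n₁+1/n₂)) = √(0.299849·0.700151·0.00123303) = √(0.000258862) = 0.016089.
z = (0.306714 − 0.294737)/0.016089 = 0.011977/0.016089 = 0.7444.
Two-sided p-value ≈ 2·Φ(−0.744) = 0.4566. With α = 0.025, fail to reject H₀.

z = 0.7444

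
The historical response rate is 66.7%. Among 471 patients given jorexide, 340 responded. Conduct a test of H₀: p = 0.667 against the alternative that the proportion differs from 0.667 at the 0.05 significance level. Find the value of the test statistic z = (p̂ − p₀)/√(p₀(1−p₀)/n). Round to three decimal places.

z = 2.527

p̂ = 340/471 ≈ 0.721868.
Standard error under H₀: √(0.667×0.333/471) = 0.021716.
z = (0.721868 − 0.667)/0.021716 = 0.054868/0.021716 = 2.527.
Two-sided p-value ≈ 2·Φ(−2.527) = 0.0115, so at α = 0.05 we reject H₀.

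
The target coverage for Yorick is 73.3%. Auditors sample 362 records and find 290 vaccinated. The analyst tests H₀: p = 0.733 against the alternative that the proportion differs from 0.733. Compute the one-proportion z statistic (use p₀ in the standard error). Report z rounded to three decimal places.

p̂ = 290/362 ≈ 0.80110.
Under H₀, SE = √(0.733·0.267/362) = √(0.000540638) = 0.02325.
z = (0.80110 − 0.733)/0.02325 = 0.06810/0.02325 = 2.929.

z = 2.929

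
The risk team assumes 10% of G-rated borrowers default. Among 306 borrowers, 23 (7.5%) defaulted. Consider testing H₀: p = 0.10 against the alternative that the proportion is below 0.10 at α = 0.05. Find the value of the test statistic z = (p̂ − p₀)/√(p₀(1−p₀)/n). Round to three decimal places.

z = -1.448

p̂ = 23/306 = 0.07516.
SE = √(p₀(1−p₀)/n) = √(0.09/306) = 0.01715.
z = (0.07516 − 0.1)/0.01715 = -0.02484/0.01715 = -1.448.
p-value = P(Z < -1.448) ≈ 0.0738, so at α = 0.05 we fail to reject H₀.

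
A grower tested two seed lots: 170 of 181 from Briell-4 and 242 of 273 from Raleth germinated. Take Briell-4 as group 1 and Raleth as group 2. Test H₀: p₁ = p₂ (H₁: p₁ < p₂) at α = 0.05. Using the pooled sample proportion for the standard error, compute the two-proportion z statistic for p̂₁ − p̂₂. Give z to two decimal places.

p̂₁ = 170/181 = 0.9392, p̂₂ = 242/273 = 0.8864.
Pooled p̂ = (170+242)/(181+273) = 412/454 = 0.9075.
SE = √(0.0839527 × 0.00918787) = 0.0278.
z = (0.9392 − 0.8864)/0.0278 = 0.0528/0.0278 = 1.90.
p-value = P(Z < 1.900) ≈ 0.9713. With α = 0.05, fail to reject H₀.

z = 1.90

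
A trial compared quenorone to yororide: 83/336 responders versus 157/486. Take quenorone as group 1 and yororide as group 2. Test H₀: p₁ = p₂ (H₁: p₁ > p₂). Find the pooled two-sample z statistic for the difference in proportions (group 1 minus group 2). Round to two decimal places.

z = -2.36

p̂₁ = 83/336 ≈ 0.24702, p̂₂ = 157/486 ≈ 0.32305.
Pooled p̂ = (83+157)/(336+486) = 240/822 = 0.29197.
SE = √(0.206724 × 0.0050338) = 0.03226.
z = (0.24702 − 0.32305)/0.03226 = -0.07603/0.03226 = -2.36.
p-value = P(Z > -2.357) ≈ 0.9908.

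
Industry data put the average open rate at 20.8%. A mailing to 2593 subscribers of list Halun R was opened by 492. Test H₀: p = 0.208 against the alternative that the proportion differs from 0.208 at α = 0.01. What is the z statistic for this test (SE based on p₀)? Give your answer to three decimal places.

z = -2.291

p̂ = 492/2593 = 0.18974.
Standard error under H₀: √(0.208×0.792/2593) = 0.00797.
z = (0.18974 − 0.208)/0.00797 = -0.01826/0.00797 = -2.291.
Two-sided p-value ≈ 2·Φ(−2.291) = 0.0220; since p > α = 0.01, fail to reject H₀.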